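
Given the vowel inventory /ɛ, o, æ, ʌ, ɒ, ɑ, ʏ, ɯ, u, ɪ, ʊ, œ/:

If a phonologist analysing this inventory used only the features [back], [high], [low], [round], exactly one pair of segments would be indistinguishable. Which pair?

/u/ (high back rounded tense vowel) and /ʊ/ (high back rounded lax vowel) are both [+back], [+high], [−low], [+round], so none of the listed features separates them. (They do differ in [tense], which is not among the given features.) Every other pair in the inventory differs on at least one listed feature.

u, ʊ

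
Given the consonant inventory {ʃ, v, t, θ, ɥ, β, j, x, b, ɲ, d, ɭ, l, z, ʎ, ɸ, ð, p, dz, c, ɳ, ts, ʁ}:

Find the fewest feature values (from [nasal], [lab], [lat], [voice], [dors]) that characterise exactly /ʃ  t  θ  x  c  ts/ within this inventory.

[−voice, −lab]

Every target segment is [−voice], [−labial]; each remaining inventory member fails at least one of these. Each conjunct is needed — [−labial] alone would also admit /j, ɲ, d, ɭ, …/; [−voice] alone would also admit /ɸ, p/ — and no other single listed feature has exactly this extension, so two is the minimum.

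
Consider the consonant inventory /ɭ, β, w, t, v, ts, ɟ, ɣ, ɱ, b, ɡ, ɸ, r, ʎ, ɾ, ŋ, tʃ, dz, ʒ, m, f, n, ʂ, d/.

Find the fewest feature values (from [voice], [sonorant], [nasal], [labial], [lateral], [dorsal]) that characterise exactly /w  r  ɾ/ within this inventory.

Every target segment is [+sonorant], [−nasal], [−lateral]; each remaining inventory member fails at least one of these. Each conjunct is needed — [−nasal, −lateral] alone would also admit /β, t, v, ts, …/; [+sonorant, −lateral] alone would also admit /ɱ, ŋ, m, n/; [+sonorant, −nasal] alone would also admit /ɭ, ʎ/ — and no other combination of two listed features has exactly this extension, so three is the minimum.

[+sonorant, −nasal, −lateral]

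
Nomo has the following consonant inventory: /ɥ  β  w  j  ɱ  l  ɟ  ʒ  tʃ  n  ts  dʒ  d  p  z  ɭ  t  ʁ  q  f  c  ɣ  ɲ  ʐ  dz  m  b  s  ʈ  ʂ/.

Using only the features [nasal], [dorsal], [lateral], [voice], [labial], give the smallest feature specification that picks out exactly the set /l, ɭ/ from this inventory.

[+lateral]

/l, ɭ/ are exactly the [+lateral] segments in the inventory, so a single feature suffices.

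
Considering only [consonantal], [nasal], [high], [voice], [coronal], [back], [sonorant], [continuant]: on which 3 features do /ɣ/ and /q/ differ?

[voice], [continuant], [high]

/ɣ/ (voiced velar fricative) and /q/ (voiceless uvular stop) agree on [+consonantal], [−nasal], [−coronal], [+back], [−sonorant]. They differ on [voice] (/ɣ/ [+], /q/ [−]), [continuant] (/ɣ/ [+], /q/ [−]), [high] (/ɣ/ [+], /q/ [−]).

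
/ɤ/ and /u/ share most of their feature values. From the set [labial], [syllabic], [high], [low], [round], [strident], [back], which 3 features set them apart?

/ɤ/ is the mid back unrounded tense vowel and /u/ is the high back rounded tense vowel. Both are [+syllabic], [−low], [−strident], [+back]. /ɤ/ is [−labial] while /u/ is [+labial]; /ɤ/ is [−round] while /u/ is [+round]; /ɤ/ is [−high] while /u/ is [+high], so the distinguishing features are [labial], [round], [high].

[labial], [round], [high]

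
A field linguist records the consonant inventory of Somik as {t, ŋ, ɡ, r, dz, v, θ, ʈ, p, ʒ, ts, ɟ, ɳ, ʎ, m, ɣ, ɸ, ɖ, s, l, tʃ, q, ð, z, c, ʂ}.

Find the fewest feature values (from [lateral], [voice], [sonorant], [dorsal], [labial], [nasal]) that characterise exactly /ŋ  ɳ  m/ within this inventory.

[+nasal]

/ŋ, ɳ, m/ are exactly the [+nasal] segments in the inventory, so a single feature suffices.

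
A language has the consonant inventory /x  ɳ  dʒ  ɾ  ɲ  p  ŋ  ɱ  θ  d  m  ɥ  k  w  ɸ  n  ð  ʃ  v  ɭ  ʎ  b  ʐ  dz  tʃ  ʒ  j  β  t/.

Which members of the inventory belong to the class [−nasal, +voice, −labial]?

Eliminate segments failing any feature: /x, p, θ, k, ɸ, ʃ, tʃ, t/ are [−voice]; /ɳ, ɲ, ŋ, ɱ, m, n/ are [+nasal]; /ɥ, w, v, b, β/ are [+labial]. The remaining /dʒ, ɾ, d, ð, ɭ, ʎ, ʐ, dz, ʒ, j/ satisfy [−nasal], [+voice], [−labial].

dʒ, ɾ, d, ð, ɭ, ʎ, ʐ, dz, ʒ, j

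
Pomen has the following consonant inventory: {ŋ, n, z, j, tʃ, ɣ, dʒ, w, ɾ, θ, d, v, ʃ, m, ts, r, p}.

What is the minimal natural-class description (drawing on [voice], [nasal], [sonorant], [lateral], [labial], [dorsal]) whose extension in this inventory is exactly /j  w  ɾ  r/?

/j, w, ɾ, r/ are all [+sonorant], [-nasal], and no other segment in the inventory matches both values. Dropping any one of them over-generates: [-nasal] alone would also admit /z, tʃ, ɣ, dʒ, …/; [+sonorant] alone would also admit /ŋ, n, m/. No other single listed feature picks out exactly this set either, so fewer than two features will not do.

[+sonorant, -nasal]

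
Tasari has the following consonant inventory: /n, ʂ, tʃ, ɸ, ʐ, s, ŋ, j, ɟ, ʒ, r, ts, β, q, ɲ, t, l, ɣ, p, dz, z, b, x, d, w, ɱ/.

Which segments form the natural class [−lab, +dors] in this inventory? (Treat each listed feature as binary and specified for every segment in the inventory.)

The [−labial] segments are /n, ʂ, tʃ, ʐ, s, ŋ, j, ɟ, ʒ, r, ts, q, ɲ, t, l, ɣ, dz, z, x, d/.
Within that set, [+dorsal] leaves /ŋ, j, ɟ, q, ɲ, ɣ, x/.

ŋ, j, ɟ, q, ɲ, ɣ, x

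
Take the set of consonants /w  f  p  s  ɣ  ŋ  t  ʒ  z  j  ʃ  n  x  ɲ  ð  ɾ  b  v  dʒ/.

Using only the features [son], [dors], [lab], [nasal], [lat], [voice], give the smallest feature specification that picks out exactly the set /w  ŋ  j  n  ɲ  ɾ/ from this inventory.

[+son]

/w, ŋ, j, n, ɲ, ɾ/ are exactly the [+sonorant] segments in the inventory, so a single feature suffices.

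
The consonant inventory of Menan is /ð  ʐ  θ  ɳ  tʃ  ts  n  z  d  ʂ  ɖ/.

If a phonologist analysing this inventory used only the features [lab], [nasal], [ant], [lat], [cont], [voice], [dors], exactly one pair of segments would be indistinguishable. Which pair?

z, ð

/z/ (voiced alveolar fricative) and /ð/ (voiced dental fricative) are both [−labial], [−nasal], [+anterior], [−lateral], [+continuant], [+voice], [−dorsal], so none of the listed features separates them. (They do differ in [strident] and [distributed], which are not among the given features.) Every other pair in the inventory differs on at least one listed feature.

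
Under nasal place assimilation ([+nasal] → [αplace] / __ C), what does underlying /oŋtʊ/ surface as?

/ŋ/ sits before the [+coronal] consonant /t/, so it takes on [+coronal] and surfaces as /n/. The rest of the form is unaffected: [ontʊ].

[ontʊ]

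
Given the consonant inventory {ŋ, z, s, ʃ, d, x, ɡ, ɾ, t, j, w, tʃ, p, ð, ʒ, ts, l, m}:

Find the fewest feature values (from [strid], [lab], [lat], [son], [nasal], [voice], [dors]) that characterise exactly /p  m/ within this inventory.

[+lab, -dors]

/p, m/ are all [+labial], [-dorsal], and no other segment in the inventory matches both values. Dropping any one of them over-generates: [-dorsal] alone would also admit /z, s, ʃ, d, …/; [+labial] alone would also admit /w/. No other single listed feature picks out exactly this set either, so fewer than two features will not do.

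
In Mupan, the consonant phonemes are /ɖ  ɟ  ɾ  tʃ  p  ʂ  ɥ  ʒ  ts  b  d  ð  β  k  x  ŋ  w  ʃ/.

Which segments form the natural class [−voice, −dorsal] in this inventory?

First, the [−voice] segments are /tʃ, p, ʂ, ts, k, x, ʃ/.
Intersecting with [−dorsal] leaves /tʃ, p, ʂ, ts, ʃ/.

tʃ, p, ʂ, ts, ʃ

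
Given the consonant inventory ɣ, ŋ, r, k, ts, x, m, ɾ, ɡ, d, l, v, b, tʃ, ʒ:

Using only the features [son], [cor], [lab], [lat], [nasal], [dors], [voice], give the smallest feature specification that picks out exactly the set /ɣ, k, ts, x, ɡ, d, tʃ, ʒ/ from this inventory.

[−son, −lab]

Every target segment is [−sonorant], [−labial]; each remaining inventory member fails at least one of these. Each conjunct is needed — [−labial] alone would also admit /ŋ, r, ɾ, l/; [−sonorant] alone would also admit /v, b/ — and no other single listed feature has exactly this extension, so two is the minimum.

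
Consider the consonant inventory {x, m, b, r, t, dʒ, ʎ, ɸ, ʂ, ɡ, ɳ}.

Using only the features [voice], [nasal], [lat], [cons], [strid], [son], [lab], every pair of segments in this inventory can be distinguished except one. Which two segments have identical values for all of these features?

Both /x/ and /t/ are [−voice], [−nasal], [−lateral], [+consonantal], [−strident], [−sonorant], [−labial]. Since the list omits [continuant], [coronal] and [dorsal] — which do distinguish the voiceless velar fricative from the voiceless alveolar stop — this pair collapses; all other pairs remain distinct.

x, t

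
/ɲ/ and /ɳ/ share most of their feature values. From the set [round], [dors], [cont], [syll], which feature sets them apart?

[dorsal]

/ɲ/ is the palatal nasal and /ɳ/ is the retroflex nasal. Both are [−round], [−continuant], [−syllabic]. /ɲ/ is [+dorsal] while /ɳ/ is [−dorsal], so the distinguishing feature is [dorsal].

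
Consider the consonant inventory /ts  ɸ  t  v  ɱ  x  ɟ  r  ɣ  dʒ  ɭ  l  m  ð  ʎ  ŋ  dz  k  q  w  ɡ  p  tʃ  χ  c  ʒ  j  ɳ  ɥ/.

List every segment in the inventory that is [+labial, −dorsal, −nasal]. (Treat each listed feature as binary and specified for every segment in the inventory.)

ɸ, v, p

Checking each segment against [+labial], [−dorsal], [−nasal]: /ɸ/ (voiceless bilabial fricative), /v/ (voiced labiodental fricative), /p/ (voiceless bilabial stop) satisfy every feature; every other segment in the inventory fails at least one.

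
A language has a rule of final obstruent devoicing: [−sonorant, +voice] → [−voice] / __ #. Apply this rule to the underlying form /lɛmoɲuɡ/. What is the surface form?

[lɛmoɲuk]

/ɡ/ satisfies [−sonorant, +voice] and sits in __ #. The [−voice] counterpart of the voiced velar stop is /k/. Other segments in /lɛmoɲuɡ/ either fail the structural description or are not in the environment, so the surface form is [lɛmoɲuk].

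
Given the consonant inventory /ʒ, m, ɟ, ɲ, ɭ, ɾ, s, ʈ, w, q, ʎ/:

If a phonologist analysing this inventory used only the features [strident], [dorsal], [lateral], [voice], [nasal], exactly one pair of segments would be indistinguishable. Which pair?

w, ɟ

/w/ (labial-velar glide) and /ɟ/ (voiced palatal stop) are both [-strident], [+dorsal], [-lateral], [+voice], [-nasal], so none of the listed features separates them. (They do differ in [sonorant], [continuant], [labial], [round] and [back], which are not among the given features.) Every other pair in the inventory differs on at least one listed feature.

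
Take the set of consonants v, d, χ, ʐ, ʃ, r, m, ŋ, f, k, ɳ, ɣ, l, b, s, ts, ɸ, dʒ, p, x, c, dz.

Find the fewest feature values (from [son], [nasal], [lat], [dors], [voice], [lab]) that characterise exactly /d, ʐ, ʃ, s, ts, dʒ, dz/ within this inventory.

[−son, −lab, −dors]

/d, ʐ, ʃ, s, ts, dʒ, dz/ are all [−sonorant], [−labial], [−dorsal], and no other segment in the inventory matches all three values. Dropping any one of them over-generates: [−labial, −dorsal] alone would also admit /r, ɳ, l/; [−sonorant, −dorsal] alone would also admit /v, f, b, ɸ, …/; [−sonorant, −labial] alone would also admit /χ, k, ɣ, x, …/. No other combination of two listed features picks out exactly this set either, so fewer than three features will not do.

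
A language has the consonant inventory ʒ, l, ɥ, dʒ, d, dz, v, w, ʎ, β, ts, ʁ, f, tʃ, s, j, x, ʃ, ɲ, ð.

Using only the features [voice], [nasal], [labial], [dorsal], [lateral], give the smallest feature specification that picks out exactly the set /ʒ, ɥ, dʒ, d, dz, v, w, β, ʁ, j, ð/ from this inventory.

The class [+voice], [-nasal], [-lateral] has exactly /ʒ, ɥ, dʒ, d, dz, v, w, β, ʁ, j, ð/ as its extension in this inventory. No smaller conjunction from the listed features achieves this: [-nasal, -lateral] alone would also admit /ts, f, tʃ, s, …/; [+voice, -lateral] alone would also admit /ɲ/; [+voice, -nasal] alone would also admit /l, ʎ/; and checking the remaining two-feature bundles turns up none with this extension.

[+voice, -nasal, -lateral]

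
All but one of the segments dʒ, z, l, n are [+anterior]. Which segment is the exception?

/dʒ/ is the voiced postalveolar affricate, which is [-anterior]; the rest — /z, n, l/ — are [+anterior].

dʒ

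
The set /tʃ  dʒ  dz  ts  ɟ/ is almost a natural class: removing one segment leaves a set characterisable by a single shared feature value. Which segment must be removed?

[delayed release] (equivalently [strident], [dorsal]) groups all but one: /tʃ, dz, ts, dʒ/ share [+delayed release] while /ɟ/ (voiced palatal stop) alone is [-delayed release]. Removing any other segment would not leave a single-feature class that excludes it.

ɟ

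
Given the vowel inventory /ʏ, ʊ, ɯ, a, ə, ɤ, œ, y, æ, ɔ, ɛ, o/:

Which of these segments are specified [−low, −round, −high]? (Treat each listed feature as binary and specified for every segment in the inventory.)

ə, ɤ, ɛ

Checking each segment against [−low], [−round], [−high]: /ə/ (mid central vowel (schwa)), /ɤ/ (mid back unrounded tense vowel), /ɛ/ (mid front unrounded lax vowel) satisfy every feature; every other segment in the inventory fails at least one.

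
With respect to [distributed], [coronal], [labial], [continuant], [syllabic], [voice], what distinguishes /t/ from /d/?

/t/ is the voiceless alveolar stop and /d/ is the voiced alveolar stop. Both are [−distributed], [+coronal], [−labial], [−continuant], [−syllabic]. /t/ is [−voice] while /d/ is [+voice], so the distinguishing feature is [voice].

[voice]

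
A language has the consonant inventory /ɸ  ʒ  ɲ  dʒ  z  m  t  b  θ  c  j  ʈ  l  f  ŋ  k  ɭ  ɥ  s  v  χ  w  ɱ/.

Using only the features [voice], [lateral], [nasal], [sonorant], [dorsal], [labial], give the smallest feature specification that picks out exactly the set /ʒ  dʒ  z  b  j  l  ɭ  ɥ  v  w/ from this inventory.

[+voice, -nasal]

The class [+voice], [-nasal] has exactly /ʒ, dʒ, z, b, j, l, ɭ, ɥ, v, w/ as its extension in this inventory. No smaller conjunction from the listed features achieves this: [-nasal] alone would also admit /ɸ, t, θ, c, …/; [+voice] alone would also admit /ɲ, m, ŋ, ɱ/; and checking the remaining single features turns up none with this extension.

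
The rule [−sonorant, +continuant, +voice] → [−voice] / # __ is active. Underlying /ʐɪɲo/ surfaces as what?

[ʂɪɲo]

The only segment in the rule's environment that also matches [−sonorant, +continuant, +voice] is /ʐ/. Applying [−voice] turns the voiced retroflex fricative into /ʂ/ (voiceless retroflex fricative), giving [ʂɪɲo].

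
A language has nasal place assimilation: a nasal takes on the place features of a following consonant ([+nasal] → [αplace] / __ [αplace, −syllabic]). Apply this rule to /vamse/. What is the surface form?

/m/ sits before the [+coronal] consonant /s/, so it takes on [+coronal] and surfaces as /n/. The rest of the form is unaffected: [vanse].

[vanse]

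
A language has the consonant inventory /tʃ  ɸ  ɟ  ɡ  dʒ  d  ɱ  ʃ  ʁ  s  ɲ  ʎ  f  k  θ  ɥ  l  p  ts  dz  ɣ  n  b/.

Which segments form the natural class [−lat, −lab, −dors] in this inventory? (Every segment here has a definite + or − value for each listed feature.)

Checking each segment against [−lateral], [−labial], [−dorsal]: /tʃ/ (voiceless postalveolar affricate), /dʒ/ (voiced postalveolar affricate), /d/ (voiced alveolar stop), /ʃ/ (voiceless postalveolar fricative), /s/ (voiceless alveolar fricative), /θ/ (voiceless dental fricative), among others, satisfy every feature; every other segment in the inventory fails at least one.

tʃ, dʒ, d, ʃ, s, θ, ts, dz, n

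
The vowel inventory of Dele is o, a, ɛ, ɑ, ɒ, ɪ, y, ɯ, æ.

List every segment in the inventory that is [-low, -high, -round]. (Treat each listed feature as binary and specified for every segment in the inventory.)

ɛ

Checking each segment against [-low], [-high], [-round]: /ɛ/ (mid front unrounded lax vowel) satisfies every feature; every other segment in the inventory fails at least one.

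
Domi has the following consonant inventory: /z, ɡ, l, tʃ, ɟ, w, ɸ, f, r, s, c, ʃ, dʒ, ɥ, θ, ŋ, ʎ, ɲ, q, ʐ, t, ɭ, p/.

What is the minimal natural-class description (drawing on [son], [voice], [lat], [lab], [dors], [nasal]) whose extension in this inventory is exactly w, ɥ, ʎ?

[+son, −nasal, +dors]

Every target segment is [+sonorant], [−nasal], [+dorsal]; each remaining inventory member fails at least one of these. Each conjunct is needed — [−nasal, +dorsal] alone would also admit /ɡ, ɟ, c, q/; [+sonorant, +dorsal] alone would also admit /ŋ, ɲ/; [+sonorant, −nasal] alone would also admit /l, r, ɭ/ — and no other combination of two listed features has exactly this extension, so three is the minimum.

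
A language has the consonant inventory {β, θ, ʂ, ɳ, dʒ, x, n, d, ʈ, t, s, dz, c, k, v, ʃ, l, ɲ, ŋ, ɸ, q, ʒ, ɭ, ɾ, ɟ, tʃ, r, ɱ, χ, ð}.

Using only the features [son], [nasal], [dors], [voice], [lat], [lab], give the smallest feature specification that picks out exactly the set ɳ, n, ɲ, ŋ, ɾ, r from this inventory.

[+son, −lat, −lab]

The class [+sonorant], [−lateral], [−labial] has exactly /ɳ, n, ɲ, ŋ, ɾ, r/ as its extension in this inventory. No smaller conjunction from the listed features achieves this: [−lateral, −labial] alone would also admit /θ, ʂ, dʒ, x, …/; [+sonorant, −labial] alone would also admit /l, ɭ/; [+sonorant, −lateral] alone would also admit /ɱ/; and checking the remaining two-feature bundles turns up none with this extension.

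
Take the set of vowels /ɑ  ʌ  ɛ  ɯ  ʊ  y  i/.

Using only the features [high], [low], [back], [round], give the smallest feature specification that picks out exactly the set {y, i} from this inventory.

The class [+high], [-back] has exactly /y, i/ as its extension in this inventory. No smaller conjunction from the listed features achieves this: [-back] alone would also admit /ɛ/; [+high] alone would also admit /ɯ, ʊ/; and checking the remaining single features turns up none with this extension.

[+high, -back]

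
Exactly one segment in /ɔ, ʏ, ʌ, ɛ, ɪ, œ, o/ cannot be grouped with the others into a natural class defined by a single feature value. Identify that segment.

o

/ɪ, ɔ, ʌ, ʏ, œ, ɛ/ are all [-tense], but /o/ (mid back rounded tense vowel) is [+tense]. No other single segment can be removed to leave a set sharing one feature value that the removed segment lacks, so /o/ is the odd one out.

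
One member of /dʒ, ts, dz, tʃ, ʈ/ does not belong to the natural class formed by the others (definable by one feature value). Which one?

ʈ

/dʒ, ts, tʃ, dz/ are all [+delayed release], but /ʈ/ (voiceless retroflex stop) is [-delayed release]. No other single segment can be removed to leave a set sharing one feature value that the removed segment lacks, so /ʈ/ is the odd one out.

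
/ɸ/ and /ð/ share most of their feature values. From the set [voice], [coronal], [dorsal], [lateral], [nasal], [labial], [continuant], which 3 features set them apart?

The two segments share [-dorsal], [-lateral], [-nasal], [+continuant]. The only features from the list on which they differ: /ɸ/ is [-voice] while /ð/ is [+voice]; /ɸ/ is [+labial] while /ð/ is [-labial]; /ɸ/ is [-coronal] while /ð/ is [+coronal].

[voice], [labial], [coronal]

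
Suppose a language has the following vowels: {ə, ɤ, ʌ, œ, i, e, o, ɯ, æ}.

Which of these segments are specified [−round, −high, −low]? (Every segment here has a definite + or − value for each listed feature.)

The [−round] segments are /ə, ɤ, ʌ, i, e, ɯ, æ/.
Of those, [−high] gives /ə, ɤ, ʌ, e, æ/.
Then [−low] leaves /ə, ɤ, ʌ, e/.

ə, ɤ, ʌ, e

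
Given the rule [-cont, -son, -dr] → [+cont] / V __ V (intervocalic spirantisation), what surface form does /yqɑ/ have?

Only /q/ occurs between two vowels (/y/ __ /ɑ/) and matches the structural description. It is a voiceless uvular stop, so [-cont, -son, -dr] holds; changing it to [+continuant] with all other features held fixed yields /χ/ (voiceless uvular fricative). No other segment meets both the structural description and the environment, so the output is [yχɑ].

[yχɑ]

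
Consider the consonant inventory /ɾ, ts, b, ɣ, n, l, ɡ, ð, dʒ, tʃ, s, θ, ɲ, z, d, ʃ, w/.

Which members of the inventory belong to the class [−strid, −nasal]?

ɾ, b, ɣ, l, ɡ, ð, θ, d, w

Eliminate segments failing any feature: /ts, dʒ, tʃ, s, z, ʃ/ are [+strident]; /n, ɲ/ are [+nasal]. The remaining /ɾ, b, ɣ, l, ɡ, ð, θ, d, w/ satisfy [−strident], [−nasal].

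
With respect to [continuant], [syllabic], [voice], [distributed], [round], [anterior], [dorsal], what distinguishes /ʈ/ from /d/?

[voice], [anterior]

/ʈ/ (voiceless retroflex stop) and /d/ (voiced alveolar stop) agree on [-continuant], [-syllabic], [-distributed], [-round], [-dorsal]. They differ on [voice] (/ʈ/ [-], /d/ [+]), [anterior] (/ʈ/ [-], /d/ [+]).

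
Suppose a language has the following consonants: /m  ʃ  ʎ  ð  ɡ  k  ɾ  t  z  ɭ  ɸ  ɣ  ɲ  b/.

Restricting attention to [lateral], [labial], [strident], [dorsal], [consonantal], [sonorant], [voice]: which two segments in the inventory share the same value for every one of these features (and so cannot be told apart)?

ɡ, ɣ

Both /ɡ/ and /ɣ/ are [−lateral], [−labial], [−strident], [+dorsal], [+consonantal], [−sonorant], [+voice]. Since the list omits [continuant] — which does distinguish the voiced velar stop from the voiced velar fricative — this pair collapses; all other pairs remain distinct.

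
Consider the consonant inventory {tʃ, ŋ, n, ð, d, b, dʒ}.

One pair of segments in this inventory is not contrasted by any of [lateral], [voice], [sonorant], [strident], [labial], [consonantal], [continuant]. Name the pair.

ŋ, n

/ŋ/ (velar nasal) and /n/ (alveolar nasal) are both [−lateral], [+voice], [+sonorant], [−strident], [−labial], [+consonantal], [−continuant], so none of the listed features separates them. (They do differ in [coronal] and [dorsal], which are not among the given features.) Every other pair in the inventory differs on at least one listed feature.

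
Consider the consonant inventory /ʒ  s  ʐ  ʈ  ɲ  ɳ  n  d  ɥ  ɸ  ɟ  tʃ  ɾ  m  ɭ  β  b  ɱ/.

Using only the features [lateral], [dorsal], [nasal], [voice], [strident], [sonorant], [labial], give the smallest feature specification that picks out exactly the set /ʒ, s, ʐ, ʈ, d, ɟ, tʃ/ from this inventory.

/ʒ, s, ʐ, ʈ, d, ɟ, tʃ/ are all [−sonorant], [−labial], and no other segment in the inventory matches both values. Dropping any one of them over-generates: [−labial] alone would also admit /ɲ, ɳ, n, ɾ, …/; [−sonorant] alone would also admit /ɸ, β, b/. No other single listed feature picks out exactly this set either, so fewer than two features will not do.

[−sonorant, −labial]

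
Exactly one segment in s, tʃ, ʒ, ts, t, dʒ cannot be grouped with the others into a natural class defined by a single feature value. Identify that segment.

[strident] groups all but one: /ʒ, s, ts, tʃ, dʒ/ share [+strident] while /t/ (voiceless alveolar stop) alone is [−strident]. Removing any other segment would not leave a single-feature class that excludes it.

t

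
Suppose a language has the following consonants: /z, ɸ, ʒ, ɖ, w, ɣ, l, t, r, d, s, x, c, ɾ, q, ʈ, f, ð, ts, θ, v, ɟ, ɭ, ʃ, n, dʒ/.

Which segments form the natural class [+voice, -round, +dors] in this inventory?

ɣ, ɟ

Among the inventory, the [+voice] segments are /z, ʒ, ɖ, w, ɣ, l, r, d, ɾ, ð, v, ɟ, ɭ, n, dʒ/.
Then [-round] gives /z, ʒ, ɖ, ɣ, l, r, d, ɾ, ð, v, ɟ, ɭ, n, dʒ/.
Within that set, [+dorsal] leaves /ɣ, ɟ/.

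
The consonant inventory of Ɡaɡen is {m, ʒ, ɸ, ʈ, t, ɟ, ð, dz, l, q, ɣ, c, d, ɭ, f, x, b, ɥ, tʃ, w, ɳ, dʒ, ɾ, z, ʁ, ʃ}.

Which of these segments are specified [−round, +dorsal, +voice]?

Checking each segment against [−round], [+dorsal], [+voice]: /ɟ/ (voiced palatal stop), /ɣ/ (voiced velar fricative), /ʁ/ (voiced uvular fricative) satisfy every feature; every other segment in the inventory fails at least one.

ɟ, ɣ, ʁ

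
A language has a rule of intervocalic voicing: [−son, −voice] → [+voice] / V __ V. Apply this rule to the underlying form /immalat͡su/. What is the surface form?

/t͡s/ satisfies [−son, −voice] and sits in V __ V. The [+voice] counterpart of the voiceless alveolar affricate is /d͡z/. Other segments in /immalat͡su/ either fail the structural description or are not in the environment, so the surface form is [immalad͡zu].

[immalad͡zu]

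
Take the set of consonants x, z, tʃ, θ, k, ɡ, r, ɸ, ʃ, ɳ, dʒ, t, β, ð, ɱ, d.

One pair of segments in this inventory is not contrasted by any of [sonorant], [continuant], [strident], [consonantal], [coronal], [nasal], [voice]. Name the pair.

/ɸ/ (voiceless bilabial fricative) and /x/ (voiceless velar fricative) are both [−sonorant], [+continuant], [−strident], [+consonantal], [−coronal], [−nasal], [−voice], so none of the listed features separates them. (They do differ in [labial] and [dorsal], which are not among the given features.) Every other pair in the inventory differs on at least one listed feature.

ɸ, x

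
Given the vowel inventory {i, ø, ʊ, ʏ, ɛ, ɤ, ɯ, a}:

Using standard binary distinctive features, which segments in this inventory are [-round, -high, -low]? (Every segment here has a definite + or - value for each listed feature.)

ɛ, ɤ

Eliminate segments failing any feature: /i, ɯ/ are [+high]; /ø, ʊ, ʏ/ are [+round]; /a/ is [+low]. The remaining /ɛ, ɤ/ satisfy [-round], [-high], [-low].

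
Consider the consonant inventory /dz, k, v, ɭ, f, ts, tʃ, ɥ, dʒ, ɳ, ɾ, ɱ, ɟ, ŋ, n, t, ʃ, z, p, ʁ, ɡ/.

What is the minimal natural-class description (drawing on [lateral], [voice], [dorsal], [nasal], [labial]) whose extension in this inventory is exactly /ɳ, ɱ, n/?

[+nasal, -dorsal]

The class [+nasal], [-dorsal] has exactly /ɳ, ɱ, n/ as its extension in this inventory. No smaller conjunction from the listed features achieves this: [-dorsal] alone would also admit /dz, v, ɭ, f, …/; [+nasal] alone would also admit /ŋ/; and checking the remaining single features turns up none with this extension.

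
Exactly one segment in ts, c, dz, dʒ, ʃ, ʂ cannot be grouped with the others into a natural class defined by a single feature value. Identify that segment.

/dʒ, dz, ʂ, ʃ, ts/ are all [+strident], but /c/ (voiceless palatal stop) is [-strident]. No other single segment can be removed to leave a set sharing one feature value that the removed segment lacks, so /c/ is the odd one out.

c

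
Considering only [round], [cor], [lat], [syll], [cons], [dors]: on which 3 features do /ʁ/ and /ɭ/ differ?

[lateral], [coronal], [dorsal]

The two segments share [-round], [-syllabic], [+consonantal]. The only features from the list on which they differ: /ʁ/ is [-lateral] while /ɭ/ is [+lateral]; /ʁ/ is [-coronal] while /ɭ/ is [+coronal]; /ʁ/ is [+dorsal] while /ɭ/ is [-dorsal].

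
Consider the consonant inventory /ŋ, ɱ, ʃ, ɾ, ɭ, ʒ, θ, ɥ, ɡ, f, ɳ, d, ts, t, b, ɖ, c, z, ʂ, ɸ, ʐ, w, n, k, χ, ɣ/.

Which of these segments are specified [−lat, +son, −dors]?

First, the [−lateral] segments are /ŋ, ɱ, ʃ, ɾ, ʒ, θ, ɥ, ɡ, f, ɳ, d, ts, t, b, ɖ, c, z, ʂ, ɸ, ʐ, w, n, k, χ, ɣ/.
Then [+sonorant] gives /ŋ, ɱ, ɾ, ɥ, ɳ, w, n/.
Then [−dorsal] leaves /ɱ, ɾ, ɳ, n/.

ɱ, ɾ, ɳ, n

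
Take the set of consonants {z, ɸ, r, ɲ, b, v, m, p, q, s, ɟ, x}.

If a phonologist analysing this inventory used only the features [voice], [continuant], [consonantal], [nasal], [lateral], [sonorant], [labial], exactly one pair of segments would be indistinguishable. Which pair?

x, s

/x/ (voiceless velar fricative) and /s/ (voiceless alveolar fricative) are both [-voice], [+continuant], [+consonantal], [-nasal], [-lateral], [-sonorant], [-labial], so none of the listed features separates them. (They do differ in [strident], [coronal] and [dorsal], which are not among the given features.) Every other pair in the inventory differs on at least one listed feature.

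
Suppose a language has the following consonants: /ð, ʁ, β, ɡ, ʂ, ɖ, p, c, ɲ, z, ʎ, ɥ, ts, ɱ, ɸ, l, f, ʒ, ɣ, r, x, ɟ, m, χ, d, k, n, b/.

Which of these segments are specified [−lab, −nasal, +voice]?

ð, ʁ, ɡ, ɖ, z, ʎ, l, ʒ, ɣ, r, ɟ, d

Among the inventory, the [−labial] segments are /ð, ʁ, ɡ, ʂ, ɖ, c, ɲ, z, ʎ, ts, l, ʒ, ɣ, r, x, ɟ, χ, d, k, n/.
Within that set, [−nasal] gives /ð, ʁ, ɡ, ʂ, ɖ, c, z, ʎ, ts, l, ʒ, ɣ, r, x, ɟ, χ, d, k/.
Within that set, [+voice] leaves /ð, ʁ, ɡ, ɖ, z, ʎ, l, ʒ, ɣ, r, ɟ, d/.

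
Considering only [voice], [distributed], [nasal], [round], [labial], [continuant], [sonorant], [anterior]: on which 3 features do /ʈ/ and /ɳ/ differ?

The two segments share [−distributed], [−round], [−labial], [−continuant], [−anterior]. The only features from the list on which they differ: /ʈ/ is [−sonorant] while /ɳ/ is [+sonorant]; /ʈ/ is [−voice] while /ɳ/ is [+voice]; /ʈ/ is [−nasal] while /ɳ/ is [+nasal].

[sonorant], [voice], [nasal]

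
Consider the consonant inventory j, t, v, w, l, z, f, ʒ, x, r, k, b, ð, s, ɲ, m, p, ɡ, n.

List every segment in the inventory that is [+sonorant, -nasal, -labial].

j, l, r

Eliminate segments failing any feature: /t, v, z, f, ʒ, x, k, b, ð, s, p, ɡ/ are [-sonorant]; /w/ is [+labial]; /ɲ, m, n/ are [+nasal]. The remaining /j, l, r/ satisfy [+sonorant], [-nasal], [-labial].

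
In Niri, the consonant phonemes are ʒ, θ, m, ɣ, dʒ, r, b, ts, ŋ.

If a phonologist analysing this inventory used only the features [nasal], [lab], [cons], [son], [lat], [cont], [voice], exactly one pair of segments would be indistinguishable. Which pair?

On the given features, /ɣ/ and /ʒ/ have an identical profile: [-nasal], [-labial], [+consonantal], [-sonorant], [-lateral], [+continuant], [+voice]. No other two segments in the inventory coincide on all 7 features. (They do differ in [strident], [coronal] and [dorsal], which are not among the given features.)

ɣ, ʒ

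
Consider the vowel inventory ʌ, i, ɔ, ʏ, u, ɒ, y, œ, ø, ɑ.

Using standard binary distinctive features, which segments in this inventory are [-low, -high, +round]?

ɔ, œ, ø

Eliminate segments failing any feature: /ʌ/ is [-round]; /i, ʏ, u, y/ are [+high]; /ɒ, ɑ/ are [+low]. The remaining /ɔ, œ, ø/ satisfy [-low], [-high], [+round].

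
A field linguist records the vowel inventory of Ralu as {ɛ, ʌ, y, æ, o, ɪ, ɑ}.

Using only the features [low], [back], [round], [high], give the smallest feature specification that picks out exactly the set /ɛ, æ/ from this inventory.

The class [-high], [-back] has exactly /ɛ, æ/ as its extension in this inventory. No smaller conjunction from the listed features achieves this: [-back] alone would also admit /y, ɪ/; [-high] alone would also admit /ʌ, o, ɑ/; and checking the remaining single features turns up none with this extension.

[-high, -back]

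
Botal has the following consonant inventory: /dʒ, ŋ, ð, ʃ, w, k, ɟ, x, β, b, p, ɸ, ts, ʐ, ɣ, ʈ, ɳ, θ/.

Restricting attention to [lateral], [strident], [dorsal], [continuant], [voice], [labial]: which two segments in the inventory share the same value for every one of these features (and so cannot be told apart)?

ŋ, ɟ

/ŋ/ (velar nasal) and /ɟ/ (voiced palatal stop) are both [-lateral], [-strident], [+dorsal], [-continuant], [+voice], [-labial], so none of the listed features separates them. (They do differ in [sonorant], [nasal] and [back], which are not among the given features.) Every other pair in the inventory differs on at least one listed feature.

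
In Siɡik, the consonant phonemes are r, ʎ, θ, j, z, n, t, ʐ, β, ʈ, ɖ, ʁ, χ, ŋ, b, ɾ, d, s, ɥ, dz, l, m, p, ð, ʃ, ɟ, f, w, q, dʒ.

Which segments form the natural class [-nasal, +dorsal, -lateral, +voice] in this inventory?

j, ʁ, ɥ, ɟ, w

Eliminate segments failing any feature: /r, θ, z, t, ʐ, β, ʈ, ɖ, b, ɾ, d, s, dz, l, p, ð, ʃ, f, dʒ/ are [-dorsal]; /ʎ/ is [+lateral]; /n, ŋ, m/ are [+nasal]; /χ, q/ are [-voice]. The remaining /j, ʁ, ɥ, ɟ, w/ satisfy [-nasal], [+dorsal], [-lateral], [+voice].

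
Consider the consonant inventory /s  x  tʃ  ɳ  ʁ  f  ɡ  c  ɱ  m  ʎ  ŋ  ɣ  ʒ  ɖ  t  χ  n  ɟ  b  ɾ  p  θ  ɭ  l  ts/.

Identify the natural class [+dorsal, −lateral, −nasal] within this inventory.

Among the inventory, the [+dorsal] segments are /x, ʁ, ɡ, c, ʎ, ŋ, ɣ, χ, ɟ/.
Of those, [−lateral] gives /x, ʁ, ɡ, c, ŋ, ɣ, χ, ɟ/.
Among these, [−nasal] leaves /x, ʁ, ɡ, c, ɣ, χ, ɟ/.

x, ʁ, ɡ, c, ɣ, χ, ɟ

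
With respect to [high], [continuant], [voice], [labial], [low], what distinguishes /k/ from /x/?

[continuant]

/k/ is the voiceless velar stop and /x/ is the voiceless velar fricative. Both are [+high], [-voice], [-labial], [-low]. /k/ is [-continuant] while /x/ is [+continuant], so the distinguishing feature is [continuant].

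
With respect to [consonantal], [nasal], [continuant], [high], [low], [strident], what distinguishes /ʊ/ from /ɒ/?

[high], [low]

/ʊ/ is the high back rounded lax vowel and /ɒ/ is the low back rounded vowel. Both are [-consonantal], [-nasal], [+continuant], [-strident]. /ʊ/ is [+high] while /ɒ/ is [-high]; /ʊ/ is [-low] while /ɒ/ is [+low], so the distinguishing features are [high], [low].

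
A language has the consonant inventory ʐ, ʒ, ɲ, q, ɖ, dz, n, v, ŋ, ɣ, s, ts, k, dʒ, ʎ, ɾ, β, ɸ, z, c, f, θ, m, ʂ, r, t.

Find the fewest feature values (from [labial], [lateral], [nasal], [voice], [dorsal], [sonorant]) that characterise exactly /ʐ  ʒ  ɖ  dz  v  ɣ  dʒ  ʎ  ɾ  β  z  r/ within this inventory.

[+voice, -nasal]

The class [+voice], [-nasal] has exactly /ʐ, ʒ, ɖ, dz, v, ɣ, dʒ, ʎ, ɾ, β, z, r/ as its extension in this inventory. No smaller conjunction from the listed features achieves this: [-nasal] alone would also admit /q, s, ts, k, …/; [+voice] alone would also admit /ɲ, n, ŋ, m/; and checking the remaining single features turns up none with this extension.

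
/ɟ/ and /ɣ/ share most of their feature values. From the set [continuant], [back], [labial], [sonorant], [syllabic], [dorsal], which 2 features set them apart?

/ɟ/ (voiced palatal stop) and /ɣ/ (voiced velar fricative) agree on [−labial], [−sonorant], [−syllabic], [+dorsal]. They differ on [continuant] (/ɟ/ [−], /ɣ/ [+]), [back] (/ɟ/ [−], /ɣ/ [+]).

[continuant], [back]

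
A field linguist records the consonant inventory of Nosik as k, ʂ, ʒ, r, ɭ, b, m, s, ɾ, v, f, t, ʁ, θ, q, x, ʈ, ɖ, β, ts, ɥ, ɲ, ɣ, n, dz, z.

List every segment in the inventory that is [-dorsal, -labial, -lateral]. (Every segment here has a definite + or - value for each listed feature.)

ʂ, ʒ, r, s, ɾ, t, θ, ʈ, ɖ, ts, n, dz, z

Checking each segment against [-dorsal], [-labial], [-lateral]: /ʂ/ (voiceless retroflex fricative), /ʒ/ (voiced postalveolar fricative), /r/ (alveolar trill), /s/ (voiceless alveolar fricative), /ɾ/ (alveolar tap), /t/ (voiceless alveolar stop), among others, satisfy every feature; every other segment in the inventory fails at least one.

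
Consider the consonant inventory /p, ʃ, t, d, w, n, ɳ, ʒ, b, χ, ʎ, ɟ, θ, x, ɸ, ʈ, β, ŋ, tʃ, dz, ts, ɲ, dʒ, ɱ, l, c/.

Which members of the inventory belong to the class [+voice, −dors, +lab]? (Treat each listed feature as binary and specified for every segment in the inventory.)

Checking each segment against [+voice], [−dorsal], [+labial]: /b/ (voiced bilabial stop), /β/ (voiced bilabial fricative), /ɱ/ (labiodental nasal) satisfy every feature; every other segment in the inventory fails at least one.

b, β, ɱ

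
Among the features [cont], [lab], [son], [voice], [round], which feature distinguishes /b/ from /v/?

[continuant]

/b/ (voiced bilabial stop) and /v/ (voiced labiodental fricative) agree on [+labial], [-sonorant], [+voice], [-round]. They differ on [continuant] (/b/ [-], /v/ [+]).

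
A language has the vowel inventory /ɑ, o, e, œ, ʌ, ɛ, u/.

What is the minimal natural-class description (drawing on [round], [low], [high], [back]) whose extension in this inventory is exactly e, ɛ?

The class [−back], [−round] has exactly /e, ɛ/ as its extension in this inventory. No smaller conjunction from the listed features achieves this: [−round] alone would also admit /ɑ, ʌ/; [−back] alone would also admit /œ/; and checking the remaining single features turns up none with this extension.

[−back, −round]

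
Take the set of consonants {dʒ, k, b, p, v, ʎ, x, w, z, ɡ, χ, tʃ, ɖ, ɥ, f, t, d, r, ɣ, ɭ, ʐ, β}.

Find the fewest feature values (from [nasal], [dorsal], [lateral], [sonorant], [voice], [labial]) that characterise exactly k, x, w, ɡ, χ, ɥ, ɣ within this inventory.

/k, x, w, ɡ, χ, ɥ, ɣ/ are all [-lateral], [+dorsal], and no other segment in the inventory matches both values. Dropping any one of them over-generates: [+dorsal] alone would also admit /ʎ/; [-lateral] alone would also admit /dʒ, b, p, v, …/. No other single listed feature picks out exactly this set either, so fewer than two features will not do.

[-lateral, +dorsal]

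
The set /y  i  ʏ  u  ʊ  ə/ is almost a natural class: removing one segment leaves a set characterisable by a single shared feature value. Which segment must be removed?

ə

[high] groups all but one: /ʊ, y, i, u, ʏ/ share [+high] while /ə/ (mid central vowel (schwa)) alone is [-high]. Removing any other segment would not leave a single-feature class that excludes it.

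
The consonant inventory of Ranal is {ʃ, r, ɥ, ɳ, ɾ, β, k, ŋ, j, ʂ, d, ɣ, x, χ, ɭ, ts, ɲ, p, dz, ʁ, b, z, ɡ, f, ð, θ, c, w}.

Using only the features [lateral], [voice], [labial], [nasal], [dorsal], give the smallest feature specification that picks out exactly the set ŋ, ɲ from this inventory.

/ŋ, ɲ/ are all [+nasal], [+dorsal], and no other segment in the inventory matches both values. Dropping any one of them over-generates: [+dorsal] alone would also admit /ɥ, k, j, ɣ, …/; [+nasal] alone would also admit /ɳ/. No other single listed feature picks out exactly this set either, so fewer than two features will not do.

[+nasal, +dorsal]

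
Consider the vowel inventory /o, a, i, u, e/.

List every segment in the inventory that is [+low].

a

The feature [low] marks segments produced with the tongue body lowered. In this inventory /a/ has that property, so it is [+low]; /o, i, u, e/ are [−low].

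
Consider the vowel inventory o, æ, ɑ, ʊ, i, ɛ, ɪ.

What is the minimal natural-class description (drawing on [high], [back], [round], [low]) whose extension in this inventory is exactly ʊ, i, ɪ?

Every target segment is [+high] and no other inventory member is, so one feature is enough.

[+high]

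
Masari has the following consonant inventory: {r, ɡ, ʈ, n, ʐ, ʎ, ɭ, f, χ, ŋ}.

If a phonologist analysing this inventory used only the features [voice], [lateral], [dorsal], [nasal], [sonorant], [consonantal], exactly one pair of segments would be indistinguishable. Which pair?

f, ʈ

Both /f/ and /ʈ/ are [−voice], [−lateral], [−dorsal], [−nasal], [−sonorant], [+consonantal]. Since the list omits [continuant], [labial] and [coronal] — which do distinguish the voiceless labiodental fricative from the voiceless retroflex stop — this pair collapses; all other pairs remain distinct.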